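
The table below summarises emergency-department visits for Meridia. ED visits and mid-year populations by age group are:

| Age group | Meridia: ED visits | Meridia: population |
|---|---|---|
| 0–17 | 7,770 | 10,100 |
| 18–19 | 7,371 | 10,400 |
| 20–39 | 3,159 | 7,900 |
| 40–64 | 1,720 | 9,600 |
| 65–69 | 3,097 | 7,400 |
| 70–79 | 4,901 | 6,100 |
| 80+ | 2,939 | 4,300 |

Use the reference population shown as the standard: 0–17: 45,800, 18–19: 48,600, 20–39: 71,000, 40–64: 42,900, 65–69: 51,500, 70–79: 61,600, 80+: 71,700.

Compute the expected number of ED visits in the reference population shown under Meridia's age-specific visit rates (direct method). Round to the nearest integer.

Age-specific rates per 1,000 for Meridia: 769.307, 708.750, 399.873, 179.167, 418.514, 803.443, 683.488.
Expected ED visits = Σ (standard pop × age-specific rate ÷ 1,000)
= 45,800×769.307/1,000 + 48,600×708.750/1,000 + 71,000×399.873/1,000 + 42,900×179.167/1,000 + 51,500×418.514/1,000 + 61,600×803.443/1,000 + 71,700×683.488/1,000
= 35234.26 + 34445.25 + 28391.01 + 7686.25 + 21553.45 + 49492.07 + 49006.12 = 225808.40.

225808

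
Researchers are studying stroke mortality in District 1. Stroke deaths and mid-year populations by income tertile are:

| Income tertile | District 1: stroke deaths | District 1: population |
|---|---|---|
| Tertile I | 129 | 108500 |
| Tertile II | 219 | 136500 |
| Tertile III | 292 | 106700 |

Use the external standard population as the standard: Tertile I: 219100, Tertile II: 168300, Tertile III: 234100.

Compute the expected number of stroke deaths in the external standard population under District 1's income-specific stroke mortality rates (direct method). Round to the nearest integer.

1171

Income-specific rates per 100000 for District 1: 118.89, 160.44, 273.66.
Expected stroke deaths = Σ (standard pop × income-specific rate ÷ 100000)
= 219100×118.89/100000 + 168300×160.44/100000 + 234100×273.66/100000
= 260.50 + 270.02 + 640.65 = 1171.17.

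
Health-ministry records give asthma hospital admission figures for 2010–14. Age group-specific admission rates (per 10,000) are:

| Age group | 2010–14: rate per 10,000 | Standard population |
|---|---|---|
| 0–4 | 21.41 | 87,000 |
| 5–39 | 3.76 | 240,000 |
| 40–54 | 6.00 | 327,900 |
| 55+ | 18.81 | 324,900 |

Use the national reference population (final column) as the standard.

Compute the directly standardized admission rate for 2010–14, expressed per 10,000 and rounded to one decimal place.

Standard total = 979,800; weights = 0.0888, 0.2449, 0.3347, 0.3316.
Standardized rate: 0.0888×21.41 + 0.2449×3.76 + 0.3347×6.00 + 0.3316×18.81 = 11.0674 per 10,000.

11.1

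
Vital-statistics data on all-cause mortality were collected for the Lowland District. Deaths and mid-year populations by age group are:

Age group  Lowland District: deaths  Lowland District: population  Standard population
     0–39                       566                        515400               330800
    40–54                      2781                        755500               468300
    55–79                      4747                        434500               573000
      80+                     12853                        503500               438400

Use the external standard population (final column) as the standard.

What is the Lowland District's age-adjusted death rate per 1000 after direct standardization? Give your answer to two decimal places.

Age-specific rates per 1000 for the Lowland District: 1.098, 3.681, 10.925, 25.527.
Standard total = 1810500; weights = 0.1827, 0.2587, 0.3165, 0.2421.
Standardized rate: 0.1827×1.098 + 0.2587×3.681 + 0.3165×10.925 + 0.2421×25.527 = 10.7917 per 1000.

10.79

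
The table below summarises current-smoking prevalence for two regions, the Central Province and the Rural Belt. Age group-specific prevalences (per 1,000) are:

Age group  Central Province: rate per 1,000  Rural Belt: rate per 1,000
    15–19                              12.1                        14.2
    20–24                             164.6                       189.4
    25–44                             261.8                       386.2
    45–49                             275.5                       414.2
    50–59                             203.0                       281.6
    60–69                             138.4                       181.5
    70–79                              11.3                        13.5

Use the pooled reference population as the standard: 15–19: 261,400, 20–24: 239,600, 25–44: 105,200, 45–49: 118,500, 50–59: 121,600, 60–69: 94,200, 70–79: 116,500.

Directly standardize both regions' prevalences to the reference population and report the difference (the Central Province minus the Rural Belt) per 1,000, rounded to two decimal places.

-47.20

Standard total = 1,057,000; weights = 0.2473, 0.2267, 0.0995, 0.1121, 0.1150, 0.0891, 0.1102.
The Central Province: 0.2473×12.1 + 0.2267×164.6 + 0.0995×261.8 + 0.1121×275.5 + 0.1150×203.0 + 0.0891×138.4 + 0.1102×11.3 = 134.1795 per 1,000.
The Rural Belt: 0.2473×14.2 + 0.2267×189.4 + 0.0995×386.2 + 0.1121×414.2 + 0.1150×281.6 + 0.0891×181.5 + 0.1102×13.5 = 181.3772 per 1,000.
Difference = 134.1795 − 181.3772 = -47.1977.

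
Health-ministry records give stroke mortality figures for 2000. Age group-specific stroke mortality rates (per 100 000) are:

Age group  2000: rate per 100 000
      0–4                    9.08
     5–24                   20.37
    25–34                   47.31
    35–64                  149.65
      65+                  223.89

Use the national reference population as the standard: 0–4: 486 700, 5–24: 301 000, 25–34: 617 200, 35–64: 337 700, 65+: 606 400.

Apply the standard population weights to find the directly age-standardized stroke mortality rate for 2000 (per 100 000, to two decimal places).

96.23

Standard total = 2 349 000; weights = 0.2072, 0.1281, 0.2628, 0.1438, 0.2582.
Standardized rate: 0.2072×9.08 + 0.1281×20.37 + 0.2628×47.31 + 0.1438×149.65 + 0.2582×223.89 = 96.2342 per 100 000.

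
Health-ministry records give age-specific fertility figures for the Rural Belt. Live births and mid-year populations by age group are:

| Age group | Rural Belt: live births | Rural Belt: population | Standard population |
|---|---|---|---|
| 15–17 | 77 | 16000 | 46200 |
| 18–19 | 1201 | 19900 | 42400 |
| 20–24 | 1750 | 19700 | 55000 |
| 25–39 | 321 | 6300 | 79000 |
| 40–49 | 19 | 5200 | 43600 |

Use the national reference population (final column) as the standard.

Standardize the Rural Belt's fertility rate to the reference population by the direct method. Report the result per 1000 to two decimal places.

Age-specific rates per 1000 for the Rural Belt: 4.812, 60.352, 88.832, 50.952, 3.654.
Standard total = 266200; weights = 0.1736, 0.1593, 0.2066, 0.2968, 0.1638.
Standardized rate: 0.1736×4.812 + 0.1593×60.352 + 0.2066×88.832 + 0.2968×50.952 + 0.1638×3.654 = 44.5214 per 1000.

44.52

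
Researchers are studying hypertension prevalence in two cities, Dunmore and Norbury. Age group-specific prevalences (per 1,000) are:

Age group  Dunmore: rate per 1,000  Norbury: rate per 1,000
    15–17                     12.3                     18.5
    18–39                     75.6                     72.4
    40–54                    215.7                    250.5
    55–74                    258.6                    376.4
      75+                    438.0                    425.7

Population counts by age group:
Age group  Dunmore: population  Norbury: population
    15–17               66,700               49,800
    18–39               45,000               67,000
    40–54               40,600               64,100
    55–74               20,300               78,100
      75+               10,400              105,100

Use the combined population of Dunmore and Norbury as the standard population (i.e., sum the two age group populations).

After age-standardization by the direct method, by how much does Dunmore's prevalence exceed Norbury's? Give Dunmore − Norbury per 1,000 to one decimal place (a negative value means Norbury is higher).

-25.9

Combined standard total = 547,100; weights = 0.2129, 0.2047, 0.1914, 0.1799, 0.2111.
Dunmore: 0.2129×12.3 + 0.2047×75.6 + 0.1914×215.7 + 0.1799×258.6 + 0.2111×438.0 = 198.3535 per 1,000.
Norbury: 0.2129×18.5 + 0.2047×72.4 + 0.1914×250.5 + 0.1799×376.4 + 0.2111×425.7 = 224.2689 per 1,000.
Difference = 198.3535 − 224.2689 = -25.9154.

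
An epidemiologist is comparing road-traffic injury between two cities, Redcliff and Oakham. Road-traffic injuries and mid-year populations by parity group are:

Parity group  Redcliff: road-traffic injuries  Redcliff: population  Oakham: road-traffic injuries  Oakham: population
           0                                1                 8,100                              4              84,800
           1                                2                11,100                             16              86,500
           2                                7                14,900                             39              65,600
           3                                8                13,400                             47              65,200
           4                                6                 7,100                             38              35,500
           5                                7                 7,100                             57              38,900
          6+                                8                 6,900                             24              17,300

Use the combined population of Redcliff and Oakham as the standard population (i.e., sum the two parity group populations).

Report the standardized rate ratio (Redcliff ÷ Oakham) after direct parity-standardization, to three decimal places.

0.816

Parity-specific rates per 100,000 for Redcliff: 12.35, 18.02, 46.98, 59.70, 84.51, 98.59, 115.94.
For Oakham: 4.72, 18.50, 59.45, 72.09, 107.04, 146.53, 138.73.
Combined standard total = 462,400; weights = 0.2009, 0.2111, 0.1741, 0.1700, 0.0921, 0.0995, 0.0523.
Redcliff: 0.2009×12.35 + 0.2111×18.02 + 0.1741×46.98 + 0.1700×59.70 + 0.0921×84.51 + 0.0995×98.59 + 0.0523×115.94 = 48.2718 per 100,000.
Oakham: 0.2009×4.72 + 0.2111×18.50 + 0.1741×59.45 + 0.1700×72.09 + 0.0921×107.04 + 0.0995×146.53 + 0.0523×138.73 = 59.1542 per 100,000.
Ratio = 48.2718 ÷ 59.1542 = 0.81603.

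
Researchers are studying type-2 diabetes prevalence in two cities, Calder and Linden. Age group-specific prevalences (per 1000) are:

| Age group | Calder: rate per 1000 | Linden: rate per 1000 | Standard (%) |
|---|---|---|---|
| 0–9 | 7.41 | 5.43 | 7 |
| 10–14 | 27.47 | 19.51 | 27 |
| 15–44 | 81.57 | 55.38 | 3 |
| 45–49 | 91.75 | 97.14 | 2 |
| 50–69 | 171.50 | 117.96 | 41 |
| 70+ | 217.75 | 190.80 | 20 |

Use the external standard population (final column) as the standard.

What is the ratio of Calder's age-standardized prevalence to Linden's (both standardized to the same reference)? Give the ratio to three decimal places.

1.316

Standard weights: 0.07, 0.27, 0.03, 0.02, 0.41, 0.20.
Calder: 0.0700×7.41 + 0.2700×27.47 + 0.0300×81.57 + 0.0200×91.75 + 0.4100×171.50 + 0.2000×217.75 = 126.0827 per 1000.
Linden: 0.0700×5.43 + 0.2700×19.51 + 0.0300×55.38 + 0.0200×97.14 + 0.4100×117.96 + 0.2000×190.80 = 95.7756 per 1000.
Ratio = 126.0827 ÷ 95.7756 = 1.31644.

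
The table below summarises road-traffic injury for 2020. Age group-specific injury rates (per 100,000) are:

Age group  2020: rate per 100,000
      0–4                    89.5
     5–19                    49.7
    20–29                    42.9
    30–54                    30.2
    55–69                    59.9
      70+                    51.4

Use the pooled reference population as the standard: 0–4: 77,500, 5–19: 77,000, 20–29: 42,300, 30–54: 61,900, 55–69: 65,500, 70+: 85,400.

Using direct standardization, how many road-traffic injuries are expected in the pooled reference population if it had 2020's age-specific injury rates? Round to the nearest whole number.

Expected road-traffic injuries = Σ (standard pop × age-specific rate ÷ 100,000)
= 77,500×89.5/100,000 + 77,000×49.7/100,000 + 42,300×42.9/100,000 + 61,900×30.2/100,000 + 65,500×59.9/100,000 + 85,400×51.4/100,000
= 69.36 + 38.27 + 18.15 + 18.69 + 39.23 + 43.90 = 227.60.

228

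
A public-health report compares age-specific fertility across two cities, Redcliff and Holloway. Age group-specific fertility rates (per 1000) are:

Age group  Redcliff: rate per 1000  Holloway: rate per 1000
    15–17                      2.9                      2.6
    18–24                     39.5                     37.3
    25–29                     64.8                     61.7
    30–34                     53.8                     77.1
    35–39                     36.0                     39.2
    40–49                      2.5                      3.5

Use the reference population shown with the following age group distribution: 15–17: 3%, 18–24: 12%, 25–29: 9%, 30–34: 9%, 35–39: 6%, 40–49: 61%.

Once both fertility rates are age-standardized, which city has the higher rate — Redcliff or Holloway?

Standard weights: 0.03, 0.12, 0.09, 0.09, 0.06, 0.61.
Redcliff: 0.0300×2.9 + 0.1200×39.5 + 0.0900×64.8 + 0.0900×53.8 + 0.0600×36.0 + 0.6100×2.5 = 19.1860 per 1000.
Holloway: 0.0300×2.6 + 0.1200×37.3 + 0.0900×61.7 + 0.0900×77.1 + 0.0600×39.2 + 0.6100×3.5 = 21.5330 per 1000.

Holloway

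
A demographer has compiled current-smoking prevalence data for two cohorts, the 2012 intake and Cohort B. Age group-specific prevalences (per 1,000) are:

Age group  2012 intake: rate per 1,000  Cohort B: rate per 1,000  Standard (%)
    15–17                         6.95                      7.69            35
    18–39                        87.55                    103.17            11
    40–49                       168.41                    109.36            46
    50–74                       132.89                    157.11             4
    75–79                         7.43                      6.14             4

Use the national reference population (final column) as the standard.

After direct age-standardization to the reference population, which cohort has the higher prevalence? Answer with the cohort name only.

Standard weights: 0.35, 0.11, 0.46, 0.04, 0.04.
The 2012 intake: 0.3500×6.95 + 0.1100×87.55 + 0.4600×168.41 + 0.0400×132.89 + 0.0400×7.43 = 95.1444 per 1,000.
Cohort B: 0.3500×7.69 + 0.1100×103.17 + 0.4600×109.36 + 0.0400×157.11 + 0.0400×6.14 = 70.8758 per 1,000.

2012 intake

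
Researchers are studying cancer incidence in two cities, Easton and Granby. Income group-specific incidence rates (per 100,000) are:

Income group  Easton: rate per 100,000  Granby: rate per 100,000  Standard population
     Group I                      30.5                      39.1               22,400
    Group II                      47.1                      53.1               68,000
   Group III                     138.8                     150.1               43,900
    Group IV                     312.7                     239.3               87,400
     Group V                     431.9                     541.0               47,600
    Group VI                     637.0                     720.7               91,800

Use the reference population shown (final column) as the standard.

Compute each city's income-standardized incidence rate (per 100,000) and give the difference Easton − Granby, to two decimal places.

-20.93

Standard total = 361,100; weights = 0.0620, 0.1883, 0.1216, 0.2420, 0.1318, 0.2542.
Easton: 0.0620×30.5 + 0.1883×47.1 + 0.1216×138.8 + 0.2420×312.7 + 0.1318×431.9 + 0.2542×637.0 = 322.1942 per 100,000.
Granby: 0.0620×39.1 + 0.1883×53.1 + 0.1216×150.1 + 0.2420×239.3 + 0.1318×541.0 + 0.2542×720.7 = 343.1258 per 100,000.
Difference = 322.1942 − 343.1258 = -20.9315.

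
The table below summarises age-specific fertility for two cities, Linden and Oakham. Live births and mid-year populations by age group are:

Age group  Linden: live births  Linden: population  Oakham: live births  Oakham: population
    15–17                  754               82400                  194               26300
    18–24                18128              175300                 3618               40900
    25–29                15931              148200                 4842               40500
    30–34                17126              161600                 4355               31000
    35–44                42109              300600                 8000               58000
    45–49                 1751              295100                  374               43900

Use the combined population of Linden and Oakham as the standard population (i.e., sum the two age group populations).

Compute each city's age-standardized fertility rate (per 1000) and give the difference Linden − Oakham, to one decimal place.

-4.0

Age-specific rates per 1000 for Linden: 9.150, 103.411, 107.497, 105.978, 140.083, 5.934.
For Oakham: 7.376, 88.460, 119.556, 140.484, 137.931, 8.519.
Combined standard total = 1403800; weights = 0.0774, 0.1540, 0.1344, 0.1372, 0.2554, 0.2415.
Linden: 0.0774×9.150 + 0.1540×103.411 + 0.1344×107.497 + 0.1372×105.978 + 0.2554×140.083 + 0.2415×5.934 = 82.8419 per 1000.
Oakham: 0.0774×7.376 + 0.1540×88.460 + 0.1344×119.556 + 0.1372×140.484 + 0.2554×137.931 + 0.2415×8.519 = 86.8316 per 1000.
Difference = 82.8419 − 86.8316 = -3.9898.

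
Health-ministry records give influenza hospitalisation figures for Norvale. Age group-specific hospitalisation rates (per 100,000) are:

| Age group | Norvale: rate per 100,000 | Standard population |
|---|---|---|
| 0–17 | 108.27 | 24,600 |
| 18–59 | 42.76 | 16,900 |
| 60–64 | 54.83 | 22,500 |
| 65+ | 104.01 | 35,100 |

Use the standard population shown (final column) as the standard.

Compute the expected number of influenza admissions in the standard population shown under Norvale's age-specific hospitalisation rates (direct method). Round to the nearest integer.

83

Expected influenza admissions = Σ (standard pop × age-specific rate ÷ 100,000)
= 24,600×108.27/100,000 + 16,900×42.76/100,000 + 22,500×54.83/100,000 + 35,100×104.01/100,000
= 26.63 + 7.23 + 12.34 + 36.51 = 82.71.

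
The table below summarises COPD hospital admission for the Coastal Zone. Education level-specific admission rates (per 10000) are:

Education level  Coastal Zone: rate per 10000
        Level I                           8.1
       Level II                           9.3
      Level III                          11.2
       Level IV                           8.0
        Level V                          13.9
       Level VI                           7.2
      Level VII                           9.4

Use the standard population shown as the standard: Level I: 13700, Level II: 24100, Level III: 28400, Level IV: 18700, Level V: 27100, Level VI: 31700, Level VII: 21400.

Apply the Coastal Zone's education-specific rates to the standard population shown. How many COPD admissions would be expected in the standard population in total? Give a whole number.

Expected COPD admissions = Σ (standard pop × education-specific rate ÷ 10000)
= 13700×8.1/10000 + 24100×9.3/10000 + 28400×11.2/10000 + 18700×8.0/10000 + 27100×13.9/10000 + 31700×7.2/10000 + 21400×9.4/10000
= 11.10 + 22.41 + 31.81 + 14.96 + 37.67 + 22.82 + 20.12 = 160.89.

161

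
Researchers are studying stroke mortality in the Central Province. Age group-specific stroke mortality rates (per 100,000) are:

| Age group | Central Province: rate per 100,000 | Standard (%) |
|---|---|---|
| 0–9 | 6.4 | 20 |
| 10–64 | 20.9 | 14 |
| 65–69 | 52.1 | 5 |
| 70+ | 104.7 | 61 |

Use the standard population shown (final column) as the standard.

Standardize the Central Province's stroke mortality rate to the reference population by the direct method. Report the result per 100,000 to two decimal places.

Standard weights: 0.20, 0.14, 0.05, 0.61.
Standardized rate: 0.2000×6.4 + 0.1400×20.9 + 0.0500×52.1 + 0.6100×104.7 = 70.6780 per 100,000.

70.68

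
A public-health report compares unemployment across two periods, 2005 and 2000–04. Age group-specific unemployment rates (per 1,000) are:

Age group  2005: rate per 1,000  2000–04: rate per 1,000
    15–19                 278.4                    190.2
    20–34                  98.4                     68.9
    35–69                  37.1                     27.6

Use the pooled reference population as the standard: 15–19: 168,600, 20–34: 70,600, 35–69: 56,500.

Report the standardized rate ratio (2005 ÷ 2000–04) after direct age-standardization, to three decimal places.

Standard total = 295,700; weights = 0.5702, 0.2388, 0.1911.
2005: 0.5702×278.4 + 0.2388×98.4 + 0.1911×37.1 = 189.3183 per 1,000.
2000–04: 0.5702×190.2 + 0.2388×68.9 + 0.1911×27.6 = 130.1706 per 1,000.
Ratio = 189.3183 ÷ 130.1706 = 1.45439.

1.454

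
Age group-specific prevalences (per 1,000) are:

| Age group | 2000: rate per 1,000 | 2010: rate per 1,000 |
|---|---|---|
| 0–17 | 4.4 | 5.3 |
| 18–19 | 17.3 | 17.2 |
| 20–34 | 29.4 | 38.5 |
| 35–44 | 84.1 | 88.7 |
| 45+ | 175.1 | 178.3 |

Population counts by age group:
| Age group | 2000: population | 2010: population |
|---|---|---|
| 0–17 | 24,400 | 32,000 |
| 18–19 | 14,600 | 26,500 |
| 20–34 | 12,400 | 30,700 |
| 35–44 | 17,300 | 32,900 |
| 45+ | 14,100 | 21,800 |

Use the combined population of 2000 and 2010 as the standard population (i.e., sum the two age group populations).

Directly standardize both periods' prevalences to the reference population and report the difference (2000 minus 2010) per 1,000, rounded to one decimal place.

Combined standard total = 226,700; weights = 0.2488, 0.1813, 0.1901, 0.2214, 0.1584.
2000: 0.2488×4.4 + 0.1813×17.3 + 0.1901×29.4 + 0.2214×84.1 + 0.1584×175.1 = 56.1722 per 1,000.
2010: 0.2488×5.3 + 0.1813×17.2 + 0.1901×38.5 + 0.2214×88.7 + 0.1584×178.3 = 59.6334 per 1,000.
Difference = 56.1722 − 59.6334 = -3.4612.

-3.5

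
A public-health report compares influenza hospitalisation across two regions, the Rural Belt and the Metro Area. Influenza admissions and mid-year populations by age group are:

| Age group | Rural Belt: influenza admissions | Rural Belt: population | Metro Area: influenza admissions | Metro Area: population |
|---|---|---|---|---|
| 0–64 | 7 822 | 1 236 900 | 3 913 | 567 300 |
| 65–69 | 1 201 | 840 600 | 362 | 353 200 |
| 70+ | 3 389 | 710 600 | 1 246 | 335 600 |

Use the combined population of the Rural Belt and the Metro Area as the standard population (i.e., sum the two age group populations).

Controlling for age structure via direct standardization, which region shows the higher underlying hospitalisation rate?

Age-specific rates per 100 000 for the Rural Belt: 632.39, 142.87, 476.92.
For the Metro Area: 689.76, 102.49, 371.28.
Combined standard total = 4 044 200; weights = 0.4461, 0.2952, 0.2587.
The Rural Belt: 0.4461×632.39 + 0.2952×142.87 + 0.2587×476.92 = 447.6710 per 100 000.
The Metro Area: 0.4461×689.76 + 0.2952×102.49 + 0.2587×371.28 = 434.0154 per 100 000.

Rural Belt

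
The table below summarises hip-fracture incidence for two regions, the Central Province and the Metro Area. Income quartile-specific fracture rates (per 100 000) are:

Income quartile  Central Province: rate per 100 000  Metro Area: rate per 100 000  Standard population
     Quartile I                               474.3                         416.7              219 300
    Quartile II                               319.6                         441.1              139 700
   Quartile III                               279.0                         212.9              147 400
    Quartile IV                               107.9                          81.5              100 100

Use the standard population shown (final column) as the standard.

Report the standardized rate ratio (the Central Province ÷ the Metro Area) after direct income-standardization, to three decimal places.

1.042

Standard total = 606 500; weights = 0.3616, 0.2303, 0.2430, 0.1650.
The Central Province: 0.3616×474.3 + 0.2303×319.6 + 0.2430×279.0 + 0.1650×107.9 = 330.7296 per 100 000.
The Metro Area: 0.3616×416.7 + 0.2303×441.1 + 0.2430×212.9 + 0.1650×81.5 = 317.4668 per 100 000.
Ratio = 330.7296 ÷ 317.4668 = 1.04178.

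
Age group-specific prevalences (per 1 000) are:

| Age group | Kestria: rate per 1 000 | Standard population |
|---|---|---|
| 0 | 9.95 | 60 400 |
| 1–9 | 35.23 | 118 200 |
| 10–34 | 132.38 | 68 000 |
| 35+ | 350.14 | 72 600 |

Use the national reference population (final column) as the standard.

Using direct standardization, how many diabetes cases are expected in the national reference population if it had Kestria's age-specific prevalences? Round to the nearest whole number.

Expected diabetes cases = Σ (standard pop × age-specific rate ÷ 1 000)
= 60 400×9.95/1 000 + 118 200×35.23/1 000 + 68 000×132.38/1 000 + 72 600×350.14/1 000
= 600.98 + 4164.19 + 9001.84 + 25420.16 = 39187.17.

39187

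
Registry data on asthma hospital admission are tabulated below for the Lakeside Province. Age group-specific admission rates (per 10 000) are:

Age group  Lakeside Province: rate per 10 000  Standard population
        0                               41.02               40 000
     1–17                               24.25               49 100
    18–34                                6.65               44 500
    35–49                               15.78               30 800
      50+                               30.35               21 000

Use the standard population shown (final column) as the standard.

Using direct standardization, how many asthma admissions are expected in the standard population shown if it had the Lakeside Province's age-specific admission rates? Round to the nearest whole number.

Expected asthma admissions = Σ (standard pop × age-specific rate ÷ 10 000)
= 40 000×41.02/10 000 + 49 100×24.25/10 000 + 44 500×6.65/10 000 + 30 800×15.78/10 000 + 21 000×30.35/10 000
= 164.08 + 119.07 + 29.59 + 48.60 + 63.73 = 425.08.

425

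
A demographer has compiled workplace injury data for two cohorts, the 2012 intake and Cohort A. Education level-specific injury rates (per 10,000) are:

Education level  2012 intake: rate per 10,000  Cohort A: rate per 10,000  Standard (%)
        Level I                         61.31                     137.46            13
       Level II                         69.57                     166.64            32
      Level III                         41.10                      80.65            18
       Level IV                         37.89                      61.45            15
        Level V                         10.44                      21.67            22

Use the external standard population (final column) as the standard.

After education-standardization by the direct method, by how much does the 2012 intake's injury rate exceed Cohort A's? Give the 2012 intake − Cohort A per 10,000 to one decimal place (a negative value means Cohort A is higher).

Standard weights: 0.13, 0.32, 0.18, 0.15, 0.22.
The 2012 intake: 0.1300×61.31 + 0.3200×69.57 + 0.1800×41.10 + 0.1500×37.89 + 0.2200×10.44 = 45.6110 per 10,000.
Cohort A: 0.1300×137.46 + 0.3200×166.64 + 0.1800×80.65 + 0.1500×61.45 + 0.2200×21.67 = 99.6965 per 10,000.
Difference = 45.6110 − 99.6965 = -54.0855.

-54.1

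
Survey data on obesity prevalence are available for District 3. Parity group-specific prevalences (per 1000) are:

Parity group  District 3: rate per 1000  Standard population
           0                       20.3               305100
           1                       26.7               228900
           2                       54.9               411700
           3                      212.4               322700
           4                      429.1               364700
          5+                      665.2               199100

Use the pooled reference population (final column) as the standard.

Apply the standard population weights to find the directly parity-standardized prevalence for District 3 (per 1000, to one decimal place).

214.2

Standard total = 1832200; weights = 0.1665, 0.1249, 0.2247, 0.1761, 0.1991, 0.1087.
Standardized rate: 0.1665×20.3 + 0.1249×26.7 + 0.2247×54.9 + 0.1761×212.4 + 0.1991×429.1 + 0.1087×665.2 = 214.1595 per 1000.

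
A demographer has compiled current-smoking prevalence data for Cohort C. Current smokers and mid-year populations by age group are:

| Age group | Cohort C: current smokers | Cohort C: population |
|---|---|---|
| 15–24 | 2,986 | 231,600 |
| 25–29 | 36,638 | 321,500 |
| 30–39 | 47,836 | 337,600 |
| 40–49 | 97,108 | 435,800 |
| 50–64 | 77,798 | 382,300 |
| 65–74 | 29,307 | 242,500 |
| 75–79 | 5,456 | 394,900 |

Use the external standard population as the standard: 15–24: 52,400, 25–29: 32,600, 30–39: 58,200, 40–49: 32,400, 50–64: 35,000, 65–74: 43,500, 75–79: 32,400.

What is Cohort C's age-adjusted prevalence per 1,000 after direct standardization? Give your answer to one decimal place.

Age-specific rates per 1,000 for Cohort C: 12.893, 113.960, 141.694, 222.827, 203.500, 120.854, 13.816.
Standard total = 286,500; weights = 0.1829, 0.1138, 0.2031, 0.1131, 0.1222, 0.1518, 0.1131.
Standardized rate: 0.1829×12.893 + 0.1138×113.960 + 0.2031×141.694 + 0.1131×222.827 + 0.1222×203.500 + 0.1518×120.854 + 0.1131×13.816 = 114.0808 per 1,000.

114.1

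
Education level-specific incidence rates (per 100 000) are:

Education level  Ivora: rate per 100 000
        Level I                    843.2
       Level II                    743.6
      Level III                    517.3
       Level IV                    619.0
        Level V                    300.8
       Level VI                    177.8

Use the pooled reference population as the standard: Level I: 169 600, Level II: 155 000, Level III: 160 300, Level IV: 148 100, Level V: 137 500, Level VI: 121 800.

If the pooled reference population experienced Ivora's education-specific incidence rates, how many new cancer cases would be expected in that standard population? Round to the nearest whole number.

4959

Expected new cancer cases = Σ (standard pop × education-specific rate ÷ 100 000)
= 169 600×843.2/100 000 + 155 000×743.6/100 000 + 160 300×517.3/100 000 + 148 100×619.0/100 000 + 137 500×300.8/100 000 + 121 800×177.8/100 000
= 1430.07 + 1152.58 + 829.23 + 916.74 + 413.60 + 216.56 = 4958.78.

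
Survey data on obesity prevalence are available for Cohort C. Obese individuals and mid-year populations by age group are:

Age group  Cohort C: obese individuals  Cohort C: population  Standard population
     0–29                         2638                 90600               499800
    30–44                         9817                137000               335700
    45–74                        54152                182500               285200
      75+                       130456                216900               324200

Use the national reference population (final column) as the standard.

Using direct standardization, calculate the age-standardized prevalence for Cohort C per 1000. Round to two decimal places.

220.24

Age-specific rates per 1000 for Cohort C: 29.117, 71.657, 296.723, 601.457.
Standard total = 1444900; weights = 0.3459, 0.2323, 0.1974, 0.2244.
Standardized rate: 0.3459×29.117 + 0.2323×71.657 + 0.1974×296.723 + 0.2244×601.457 = 220.2406 per 1000.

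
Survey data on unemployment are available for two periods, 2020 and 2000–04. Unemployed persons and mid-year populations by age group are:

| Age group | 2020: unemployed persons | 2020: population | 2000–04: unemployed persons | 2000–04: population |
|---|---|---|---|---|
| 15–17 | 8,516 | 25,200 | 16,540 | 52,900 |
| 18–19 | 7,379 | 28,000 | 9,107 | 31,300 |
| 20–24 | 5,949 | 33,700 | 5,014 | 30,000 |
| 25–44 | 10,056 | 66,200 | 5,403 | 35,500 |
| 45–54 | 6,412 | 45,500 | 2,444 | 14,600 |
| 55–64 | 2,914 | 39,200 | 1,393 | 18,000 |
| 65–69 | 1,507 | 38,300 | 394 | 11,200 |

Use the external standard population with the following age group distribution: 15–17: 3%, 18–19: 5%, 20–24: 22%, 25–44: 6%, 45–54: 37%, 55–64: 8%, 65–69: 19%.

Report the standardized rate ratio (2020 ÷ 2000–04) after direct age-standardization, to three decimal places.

0.946

Age-specific rates per 1,000 for 2020: 337.937, 263.536, 176.528, 151.903, 140.923, 74.337, 39.347.
For 2000–04: 312.665, 290.958, 167.133, 152.197, 167.397, 77.389, 35.179.
Standard weights: 0.03, 0.05, 0.22, 0.06, 0.37, 0.08, 0.19.
2020: 0.0300×337.937 + 0.0500×263.536 + 0.2200×176.528 + 0.0600×151.903 + 0.3700×140.923 + 0.0800×74.337 + 0.1900×39.347 = 136.8297 per 1,000.
2000–04: 0.0300×312.665 + 0.0500×290.958 + 0.2200×167.133 + 0.0600×152.197 + 0.3700×167.397 + 0.0800×77.389 + 0.1900×35.179 = 144.6411 per 1,000.
Ratio = 136.8297 ÷ 144.6411 = 0.94600.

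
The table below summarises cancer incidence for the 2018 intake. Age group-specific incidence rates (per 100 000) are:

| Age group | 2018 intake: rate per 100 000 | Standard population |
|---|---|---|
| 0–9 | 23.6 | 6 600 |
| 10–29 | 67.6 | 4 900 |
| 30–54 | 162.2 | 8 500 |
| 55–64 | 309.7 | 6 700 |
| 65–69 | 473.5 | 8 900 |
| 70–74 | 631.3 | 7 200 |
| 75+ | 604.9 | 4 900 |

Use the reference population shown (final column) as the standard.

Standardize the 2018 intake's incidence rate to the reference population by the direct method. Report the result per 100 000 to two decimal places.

Standard total = 47 700; weights = 0.1384, 0.1027, 0.1782, 0.1405, 0.1866, 0.1509, 0.1027.
Standardized rate: 0.1384×23.6 + 0.1027×67.6 + 0.1782×162.2 + 0.1405×309.7 + 0.1866×473.5 + 0.1509×631.3 + 0.1027×604.9 = 328.3901 per 100 000.

328.39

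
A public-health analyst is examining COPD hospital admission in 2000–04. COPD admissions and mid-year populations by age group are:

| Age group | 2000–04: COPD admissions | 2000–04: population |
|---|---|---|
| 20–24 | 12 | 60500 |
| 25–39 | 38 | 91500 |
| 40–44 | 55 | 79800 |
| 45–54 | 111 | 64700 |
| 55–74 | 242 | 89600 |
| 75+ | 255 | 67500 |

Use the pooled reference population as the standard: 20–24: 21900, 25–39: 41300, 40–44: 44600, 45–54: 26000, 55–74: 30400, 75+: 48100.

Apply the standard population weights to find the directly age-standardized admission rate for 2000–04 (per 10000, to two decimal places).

Age-specific rates per 10000 for 2000–04: 1.98, 4.15, 6.89, 17.16, 27.01, 37.78.
Standard total = 212300; weights = 0.1032, 0.1945, 0.2101, 0.1225, 0.1432, 0.2266.
Standardized rate: 0.1032×1.98 + 0.1945×4.15 + 0.2101×6.89 + 0.1225×17.16 + 0.1432×27.01 + 0.2266×37.78 = 16.9882 per 10000.

16.99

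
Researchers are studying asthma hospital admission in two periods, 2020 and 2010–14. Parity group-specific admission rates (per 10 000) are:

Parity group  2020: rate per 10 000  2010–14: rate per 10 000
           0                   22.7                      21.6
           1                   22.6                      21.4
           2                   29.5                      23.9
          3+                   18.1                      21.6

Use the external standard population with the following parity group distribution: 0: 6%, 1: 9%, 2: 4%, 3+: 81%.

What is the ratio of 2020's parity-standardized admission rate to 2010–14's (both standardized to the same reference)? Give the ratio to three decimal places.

0.888

Standard weights: 0.06, 0.09, 0.04, 0.81.
2020: 0.0600×22.7 + 0.0900×22.6 + 0.0400×29.5 + 0.8100×18.1 = 19.2370 per 10 000.
2010–14: 0.0600×21.6 + 0.0900×21.4 + 0.0400×23.9 + 0.8100×21.6 = 21.6740 per 10 000.
Ratio = 19.2370 ÷ 21.6740 = 0.88756.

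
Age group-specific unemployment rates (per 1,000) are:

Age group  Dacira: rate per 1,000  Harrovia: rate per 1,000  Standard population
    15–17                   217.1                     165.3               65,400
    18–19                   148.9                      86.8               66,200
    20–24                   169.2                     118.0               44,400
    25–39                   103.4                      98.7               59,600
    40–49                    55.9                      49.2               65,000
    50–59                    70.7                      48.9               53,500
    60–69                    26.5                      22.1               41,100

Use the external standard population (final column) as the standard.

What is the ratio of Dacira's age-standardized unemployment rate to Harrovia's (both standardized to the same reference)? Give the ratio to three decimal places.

Standard total = 395,200; weights = 0.1655, 0.1675, 0.1123, 0.1508, 0.1645, 0.1354, 0.1040.
Dacira: 0.1655×217.1 + 0.1675×148.9 + 0.1123×169.2 + 0.1508×103.4 + 0.1645×55.9 + 0.1354×70.7 + 0.1040×26.5 = 116.9933 per 1,000.
Harrovia: 0.1655×165.3 + 0.1675×86.8 + 0.1123×118.0 + 0.1508×98.7 + 0.1645×49.2 + 0.1354×48.9 + 0.1040×22.1 = 87.0470 per 1,000.
Ratio = 116.9933 ÷ 87.0470 = 1.34402.

1.344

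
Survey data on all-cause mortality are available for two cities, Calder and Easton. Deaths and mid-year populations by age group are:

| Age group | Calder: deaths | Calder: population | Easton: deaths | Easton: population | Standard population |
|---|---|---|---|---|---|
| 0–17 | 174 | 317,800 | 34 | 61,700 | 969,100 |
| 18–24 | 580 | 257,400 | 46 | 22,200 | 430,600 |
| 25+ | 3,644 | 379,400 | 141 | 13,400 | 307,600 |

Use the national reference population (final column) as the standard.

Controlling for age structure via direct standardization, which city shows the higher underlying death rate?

Age-specific rates per 1,000 for Calder: 0.548, 2.253, 9.605.
For Easton: 0.551, 2.072, 10.522.
Standard total = 1,707,300; weights = 0.5676, 0.2522, 0.1802.
Calder: 0.5676×0.548 + 0.2522×2.253 + 0.1802×9.605 = 2.6095 per 1,000.
Easton: 0.5676×0.551 + 0.2522×2.072 + 0.1802×10.522 = 2.7312 per 1,000.
The crude rates (4.61 vs 2.27) would put Calder higher, but that reflects its age composition; once standardized to a common age structure, Easton has the higher underlying rate.

Easton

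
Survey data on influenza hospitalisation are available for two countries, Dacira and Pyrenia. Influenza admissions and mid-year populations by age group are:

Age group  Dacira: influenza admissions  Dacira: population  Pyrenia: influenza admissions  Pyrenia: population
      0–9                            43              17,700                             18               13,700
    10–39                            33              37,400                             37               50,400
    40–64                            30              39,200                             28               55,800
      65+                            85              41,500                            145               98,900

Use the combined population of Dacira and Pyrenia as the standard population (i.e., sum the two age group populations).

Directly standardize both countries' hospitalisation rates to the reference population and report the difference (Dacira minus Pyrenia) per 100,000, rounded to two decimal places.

43.65

Age-specific rates per 100,000 for Dacira: 242.94, 88.24, 76.53, 204.82.
For Pyrenia: 131.39, 73.41, 50.18, 146.61.
Combined standard total = 354,600; weights = 0.0886, 0.2476, 0.2679, 0.3959.
Dacira: 0.0886×242.94 + 0.2476×88.24 + 0.2679×76.53 + 0.3959×204.82 = 144.9587 per 100,000.
Pyrenia: 0.0886×131.39 + 0.2476×73.41 + 0.2679×50.18 + 0.3959×146.61 = 101.3047 per 100,000.
Difference = 144.9587 − 101.3047 = 43.6540.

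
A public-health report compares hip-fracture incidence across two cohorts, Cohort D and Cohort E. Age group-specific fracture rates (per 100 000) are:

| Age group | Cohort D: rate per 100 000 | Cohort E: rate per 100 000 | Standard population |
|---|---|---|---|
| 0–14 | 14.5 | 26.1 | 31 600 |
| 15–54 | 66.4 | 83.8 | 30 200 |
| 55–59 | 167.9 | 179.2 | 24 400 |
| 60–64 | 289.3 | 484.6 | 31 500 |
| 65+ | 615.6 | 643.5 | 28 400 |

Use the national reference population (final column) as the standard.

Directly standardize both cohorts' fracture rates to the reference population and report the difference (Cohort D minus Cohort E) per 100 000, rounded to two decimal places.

-55.52

Standard total = 146 100; weights = 0.2163, 0.2067, 0.1670, 0.2156, 0.1944.
Cohort D: 0.2163×14.5 + 0.2067×66.4 + 0.1670×167.9 + 0.2156×289.3 + 0.1944×615.6 = 226.9420 per 100 000.
Cohort E: 0.2163×26.1 + 0.2067×83.8 + 0.1670×179.2 + 0.2156×484.6 + 0.1944×643.5 = 282.4661 per 100 000.
Difference = 226.9420 − 282.4661 = -55.5241.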